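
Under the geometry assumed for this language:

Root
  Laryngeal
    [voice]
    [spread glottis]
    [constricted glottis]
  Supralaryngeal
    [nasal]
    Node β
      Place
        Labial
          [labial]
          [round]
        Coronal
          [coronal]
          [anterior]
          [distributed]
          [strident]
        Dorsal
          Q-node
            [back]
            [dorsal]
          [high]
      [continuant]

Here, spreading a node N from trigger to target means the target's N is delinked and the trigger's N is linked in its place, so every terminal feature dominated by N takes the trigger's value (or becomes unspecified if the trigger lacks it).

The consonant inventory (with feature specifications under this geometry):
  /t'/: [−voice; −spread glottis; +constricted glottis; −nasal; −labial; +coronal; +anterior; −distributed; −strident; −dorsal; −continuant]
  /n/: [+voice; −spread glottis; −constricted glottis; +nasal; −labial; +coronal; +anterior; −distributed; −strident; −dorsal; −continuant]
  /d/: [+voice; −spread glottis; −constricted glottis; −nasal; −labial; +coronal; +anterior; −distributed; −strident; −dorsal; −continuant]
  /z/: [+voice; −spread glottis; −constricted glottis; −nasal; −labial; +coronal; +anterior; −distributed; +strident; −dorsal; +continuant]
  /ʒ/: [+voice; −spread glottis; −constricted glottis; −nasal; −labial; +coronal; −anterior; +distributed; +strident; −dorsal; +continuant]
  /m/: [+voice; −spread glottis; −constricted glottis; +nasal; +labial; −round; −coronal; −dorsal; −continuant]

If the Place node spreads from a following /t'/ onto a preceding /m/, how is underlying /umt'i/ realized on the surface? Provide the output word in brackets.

Place immediately or transitively dominates [labial], [round], [coronal], [anterior], [distributed], [strident], [back], [dorsal], [high].
The target acquires /t'/'s values for everything under Place — [−labial], [+coronal], [+anterior], [−distributed], [−strident], [−dorsal] — while keeping its own [voice], [spread glottis], [constricted glottis], ….
The resulting bundle matches /n/ in the inventory; substituting it for /m/ gives [unt'i].

[unt'i]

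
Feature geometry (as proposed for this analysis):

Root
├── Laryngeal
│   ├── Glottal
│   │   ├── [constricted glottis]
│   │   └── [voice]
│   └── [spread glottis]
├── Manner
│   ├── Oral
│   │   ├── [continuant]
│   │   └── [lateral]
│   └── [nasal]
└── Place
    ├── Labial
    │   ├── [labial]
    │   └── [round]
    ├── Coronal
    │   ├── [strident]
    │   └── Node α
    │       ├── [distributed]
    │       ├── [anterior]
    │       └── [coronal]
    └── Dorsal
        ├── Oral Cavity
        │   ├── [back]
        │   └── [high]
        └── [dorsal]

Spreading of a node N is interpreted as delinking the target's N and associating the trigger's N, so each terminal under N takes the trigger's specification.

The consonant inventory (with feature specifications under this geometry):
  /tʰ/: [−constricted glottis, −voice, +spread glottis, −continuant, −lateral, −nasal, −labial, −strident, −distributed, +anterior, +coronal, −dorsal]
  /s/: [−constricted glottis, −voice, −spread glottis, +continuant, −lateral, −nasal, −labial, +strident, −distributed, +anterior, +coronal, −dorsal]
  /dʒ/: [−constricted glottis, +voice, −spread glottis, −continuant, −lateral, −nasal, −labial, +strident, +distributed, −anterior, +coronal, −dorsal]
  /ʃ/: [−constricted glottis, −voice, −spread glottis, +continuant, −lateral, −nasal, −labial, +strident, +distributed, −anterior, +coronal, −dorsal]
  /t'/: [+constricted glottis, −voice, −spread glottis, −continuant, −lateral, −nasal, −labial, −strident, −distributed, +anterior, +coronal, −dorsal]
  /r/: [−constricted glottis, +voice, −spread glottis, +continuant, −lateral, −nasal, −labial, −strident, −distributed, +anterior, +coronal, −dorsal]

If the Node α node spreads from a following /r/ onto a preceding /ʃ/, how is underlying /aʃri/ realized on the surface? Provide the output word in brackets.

[asri]

The Node α node dominates the terminals [distributed], [anterior], [coronal].
Spreading Node α from /r/ onto /ʃ/ replaces those values with /r/'s: [−distributed], [+anterior], [+coronal]. Features outside Node α ([constricted glottis], [voice], [spread glottis], …) stay as in /ʃ/.
This feature bundle is that of [s], so /aʃri/ surfaces as [asri].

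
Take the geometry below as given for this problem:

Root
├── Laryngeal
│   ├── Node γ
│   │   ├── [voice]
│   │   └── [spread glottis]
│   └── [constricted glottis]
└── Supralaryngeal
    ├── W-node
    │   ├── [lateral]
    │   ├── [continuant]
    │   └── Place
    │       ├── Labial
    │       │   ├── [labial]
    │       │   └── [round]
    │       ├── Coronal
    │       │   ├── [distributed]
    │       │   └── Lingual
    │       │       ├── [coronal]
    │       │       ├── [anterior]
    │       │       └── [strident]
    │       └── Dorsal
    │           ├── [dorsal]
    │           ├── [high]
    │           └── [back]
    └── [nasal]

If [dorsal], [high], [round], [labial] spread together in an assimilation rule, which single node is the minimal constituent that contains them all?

[dorsal] is immediately dominated by Dorsal.
[high] is immediately dominated by Dorsal.
[round] is immediately dominated by Labial.
[labial] is immediately dominated by Labial.
The lowest node appearing on every path is Place; each proper daughter of Place fails to dominate at least one of the listed features.

Place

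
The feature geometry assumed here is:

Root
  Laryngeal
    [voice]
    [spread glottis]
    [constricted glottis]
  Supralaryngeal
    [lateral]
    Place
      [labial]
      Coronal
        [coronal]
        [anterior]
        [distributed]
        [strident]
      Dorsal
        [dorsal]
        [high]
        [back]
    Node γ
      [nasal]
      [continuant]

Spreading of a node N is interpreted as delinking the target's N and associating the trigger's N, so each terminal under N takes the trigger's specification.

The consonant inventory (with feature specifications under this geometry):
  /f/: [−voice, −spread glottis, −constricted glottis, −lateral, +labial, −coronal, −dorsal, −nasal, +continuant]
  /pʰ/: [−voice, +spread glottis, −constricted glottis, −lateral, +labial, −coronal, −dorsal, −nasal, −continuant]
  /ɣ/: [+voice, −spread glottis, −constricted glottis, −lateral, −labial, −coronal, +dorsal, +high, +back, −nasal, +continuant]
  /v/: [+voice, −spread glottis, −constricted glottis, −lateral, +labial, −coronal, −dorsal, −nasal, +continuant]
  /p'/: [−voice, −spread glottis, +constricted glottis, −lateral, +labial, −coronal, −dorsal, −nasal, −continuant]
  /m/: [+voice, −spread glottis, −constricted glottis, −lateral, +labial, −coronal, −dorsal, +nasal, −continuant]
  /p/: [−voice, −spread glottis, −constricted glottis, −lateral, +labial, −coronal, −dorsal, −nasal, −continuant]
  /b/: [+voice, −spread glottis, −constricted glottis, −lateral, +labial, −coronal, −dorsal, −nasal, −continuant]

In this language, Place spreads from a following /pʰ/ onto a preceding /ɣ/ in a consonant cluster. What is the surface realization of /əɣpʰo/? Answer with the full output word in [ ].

Terminals under Place in this geometry: [labial], [coronal], [anterior], [distributed], [strident], [dorsal], [high], [back].
After delinking /ɣ/'s Place and linking /pʰ/'s, the affected terminals become [+labial], [−coronal], [−dorsal]; [voice], [spread glottis], [constricted glottis], … (outside Place) are retained from /ɣ/.
This feature bundle is that of [v], so /əɣpʰo/ surfaces as [əvpʰo].

[əvpʰo]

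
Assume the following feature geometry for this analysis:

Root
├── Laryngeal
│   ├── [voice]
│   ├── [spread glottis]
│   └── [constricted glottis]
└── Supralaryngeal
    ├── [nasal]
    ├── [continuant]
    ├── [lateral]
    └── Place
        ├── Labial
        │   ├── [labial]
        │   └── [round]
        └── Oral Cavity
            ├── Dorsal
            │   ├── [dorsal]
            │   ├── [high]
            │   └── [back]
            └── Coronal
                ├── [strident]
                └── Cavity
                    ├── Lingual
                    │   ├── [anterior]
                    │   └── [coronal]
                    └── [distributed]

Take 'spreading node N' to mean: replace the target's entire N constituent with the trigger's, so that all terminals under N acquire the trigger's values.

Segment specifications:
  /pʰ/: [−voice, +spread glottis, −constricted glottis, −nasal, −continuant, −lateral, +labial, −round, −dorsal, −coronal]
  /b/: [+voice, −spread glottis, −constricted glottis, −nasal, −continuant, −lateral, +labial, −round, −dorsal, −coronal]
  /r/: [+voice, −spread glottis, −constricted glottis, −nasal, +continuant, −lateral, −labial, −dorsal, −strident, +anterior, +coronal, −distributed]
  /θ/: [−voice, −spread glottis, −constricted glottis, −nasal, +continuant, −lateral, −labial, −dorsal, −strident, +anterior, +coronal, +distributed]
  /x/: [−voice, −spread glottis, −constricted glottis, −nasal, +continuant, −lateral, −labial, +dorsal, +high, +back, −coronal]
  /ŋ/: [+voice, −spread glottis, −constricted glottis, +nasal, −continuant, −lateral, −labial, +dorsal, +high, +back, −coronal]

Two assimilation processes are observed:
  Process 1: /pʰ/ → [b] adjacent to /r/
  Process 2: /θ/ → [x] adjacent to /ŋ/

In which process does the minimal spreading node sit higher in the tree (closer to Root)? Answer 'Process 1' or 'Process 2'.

Process 1

Process 1 alters [voice], [spread glottis]; the lowest common ancestor is Laryngeal (depth 1 from Root).
Process 2: the features that change are [coronal], [anterior], [distributed], [strident], [dorsal], [high], [back]; the minimal node is Oral Cavity (depth 3).
Laryngeal is closer to Root than Oral Cavity, so Process 1 spreads the higher node.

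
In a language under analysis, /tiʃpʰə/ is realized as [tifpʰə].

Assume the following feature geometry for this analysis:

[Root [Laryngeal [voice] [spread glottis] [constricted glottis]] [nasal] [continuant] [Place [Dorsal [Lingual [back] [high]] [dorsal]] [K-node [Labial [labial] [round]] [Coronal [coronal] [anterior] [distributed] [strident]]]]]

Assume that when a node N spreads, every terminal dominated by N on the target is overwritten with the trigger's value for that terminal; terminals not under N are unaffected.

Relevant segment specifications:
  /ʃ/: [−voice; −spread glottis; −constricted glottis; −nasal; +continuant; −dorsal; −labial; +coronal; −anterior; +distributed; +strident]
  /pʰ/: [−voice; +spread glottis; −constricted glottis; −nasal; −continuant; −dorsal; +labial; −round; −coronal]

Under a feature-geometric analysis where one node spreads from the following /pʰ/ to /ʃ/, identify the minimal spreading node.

Comparing /ʃ/ with its surface form [f], the features that change are [labial], [round], [coronal], [anterior], [distributed], [strident].
These terminals are all dominated by K-node, and no proper subconstituent of K-node covers them all; K-node is their lowest common ancestor.
If K-node spreads, every terminal under it takes /pʰ/'s value, producing [f] as observed.
[spread glottis], [continuant] stay as in /ʃ/ although /pʰ/ differs there, so no node dominating them spread; among the remaining candidates K-node is the lowest that derives the output.

K-node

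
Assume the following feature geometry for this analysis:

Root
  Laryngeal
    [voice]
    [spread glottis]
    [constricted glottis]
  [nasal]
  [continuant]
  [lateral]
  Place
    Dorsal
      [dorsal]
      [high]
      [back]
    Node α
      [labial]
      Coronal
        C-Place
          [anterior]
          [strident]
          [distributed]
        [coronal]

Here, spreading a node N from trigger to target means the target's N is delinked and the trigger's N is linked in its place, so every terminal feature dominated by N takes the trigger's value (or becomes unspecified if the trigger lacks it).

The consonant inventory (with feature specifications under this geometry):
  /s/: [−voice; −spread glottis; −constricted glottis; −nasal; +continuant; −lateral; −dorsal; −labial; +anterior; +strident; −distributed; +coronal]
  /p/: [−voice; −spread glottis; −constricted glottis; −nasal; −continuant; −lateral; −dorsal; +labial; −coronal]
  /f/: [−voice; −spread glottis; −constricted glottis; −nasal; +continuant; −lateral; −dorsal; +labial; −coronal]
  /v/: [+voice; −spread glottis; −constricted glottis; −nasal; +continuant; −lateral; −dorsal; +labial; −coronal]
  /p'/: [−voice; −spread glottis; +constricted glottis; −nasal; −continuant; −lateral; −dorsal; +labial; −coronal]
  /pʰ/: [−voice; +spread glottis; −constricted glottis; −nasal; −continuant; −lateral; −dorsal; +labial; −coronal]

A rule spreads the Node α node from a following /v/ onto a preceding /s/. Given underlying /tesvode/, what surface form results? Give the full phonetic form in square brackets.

Node α immediately or transitively dominates [labial], [anterior], [strident], [distributed], [coronal].
Spreading Node α from /v/ onto /s/ replaces those values with /v/'s: [+labial], [−coronal]. Features outside Node α ([voice], [spread glottis], [constricted glottis], …) stay as in /s/.
Among the inventory, only /f/ has exactly this specification, giving the surface form [tefvode].

[tefvode]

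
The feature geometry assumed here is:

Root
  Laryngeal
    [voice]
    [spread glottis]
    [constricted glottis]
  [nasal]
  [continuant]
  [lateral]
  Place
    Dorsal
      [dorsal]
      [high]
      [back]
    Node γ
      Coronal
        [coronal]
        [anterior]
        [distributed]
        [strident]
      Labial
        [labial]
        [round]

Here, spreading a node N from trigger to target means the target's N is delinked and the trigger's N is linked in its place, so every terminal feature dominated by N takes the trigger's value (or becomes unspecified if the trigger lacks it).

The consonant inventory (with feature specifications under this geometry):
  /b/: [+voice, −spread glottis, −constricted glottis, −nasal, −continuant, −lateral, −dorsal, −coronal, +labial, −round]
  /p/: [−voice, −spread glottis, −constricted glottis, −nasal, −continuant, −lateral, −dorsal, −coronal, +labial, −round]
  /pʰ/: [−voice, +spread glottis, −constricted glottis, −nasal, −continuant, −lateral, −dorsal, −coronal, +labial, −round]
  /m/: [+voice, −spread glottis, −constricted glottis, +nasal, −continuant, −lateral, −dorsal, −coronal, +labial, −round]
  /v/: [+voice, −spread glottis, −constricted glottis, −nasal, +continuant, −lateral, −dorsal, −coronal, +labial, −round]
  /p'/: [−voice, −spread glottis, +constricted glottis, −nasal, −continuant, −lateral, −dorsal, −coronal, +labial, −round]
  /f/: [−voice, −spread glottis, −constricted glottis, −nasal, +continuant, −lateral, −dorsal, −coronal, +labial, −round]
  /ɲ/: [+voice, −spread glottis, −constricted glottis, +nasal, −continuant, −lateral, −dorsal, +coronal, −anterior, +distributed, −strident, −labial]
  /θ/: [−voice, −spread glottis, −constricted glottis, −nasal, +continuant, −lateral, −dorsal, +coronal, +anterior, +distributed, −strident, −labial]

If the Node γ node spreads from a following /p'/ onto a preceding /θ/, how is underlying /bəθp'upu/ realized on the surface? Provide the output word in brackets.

[bəfp'upu]

Node γ immediately or transitively dominates [coronal], [anterior], [distributed], [strident], [labial], [round].
The target acquires /p'/'s values for everything under Node γ — [−coronal], [+labial], [−round] — while keeping its own [voice], [spread glottis], [constricted glottis], ….
Among the inventory, only /f/ has exactly this specification, giving the surface form [bəfp'upu].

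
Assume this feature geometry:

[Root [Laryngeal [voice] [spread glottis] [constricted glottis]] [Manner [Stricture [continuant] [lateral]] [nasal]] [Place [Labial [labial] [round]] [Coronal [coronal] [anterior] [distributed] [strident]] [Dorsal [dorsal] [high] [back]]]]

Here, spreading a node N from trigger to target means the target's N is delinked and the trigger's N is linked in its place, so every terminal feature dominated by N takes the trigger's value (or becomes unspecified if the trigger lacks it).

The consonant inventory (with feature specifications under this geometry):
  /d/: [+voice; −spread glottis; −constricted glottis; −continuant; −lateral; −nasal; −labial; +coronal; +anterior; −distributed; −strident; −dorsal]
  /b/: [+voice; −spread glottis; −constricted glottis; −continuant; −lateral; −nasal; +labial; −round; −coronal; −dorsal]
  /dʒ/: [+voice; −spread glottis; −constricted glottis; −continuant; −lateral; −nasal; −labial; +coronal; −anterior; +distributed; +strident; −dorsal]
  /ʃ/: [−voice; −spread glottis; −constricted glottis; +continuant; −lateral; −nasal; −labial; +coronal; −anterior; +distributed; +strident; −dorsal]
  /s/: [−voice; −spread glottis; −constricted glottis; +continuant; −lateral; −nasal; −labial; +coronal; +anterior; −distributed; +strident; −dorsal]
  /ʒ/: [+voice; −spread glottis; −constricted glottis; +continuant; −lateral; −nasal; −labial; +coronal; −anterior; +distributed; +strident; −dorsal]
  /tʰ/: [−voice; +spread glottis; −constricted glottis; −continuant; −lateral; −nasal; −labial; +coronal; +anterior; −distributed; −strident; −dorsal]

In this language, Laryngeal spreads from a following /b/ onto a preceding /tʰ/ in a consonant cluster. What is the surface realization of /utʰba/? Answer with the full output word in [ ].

Laryngeal immediately or transitively dominates [voice], [spread glottis], [constricted glottis].
Spreading Laryngeal from /b/ onto /tʰ/ replaces those values with /b/'s: [+voice], [−spread glottis], [−constricted glottis]. Features outside Laryngeal ([continuant], [lateral], [nasal], …) stay as in /tʰ/.
Among the inventory, only /d/ has exactly this specification, giving the surface form [udba].

[udba]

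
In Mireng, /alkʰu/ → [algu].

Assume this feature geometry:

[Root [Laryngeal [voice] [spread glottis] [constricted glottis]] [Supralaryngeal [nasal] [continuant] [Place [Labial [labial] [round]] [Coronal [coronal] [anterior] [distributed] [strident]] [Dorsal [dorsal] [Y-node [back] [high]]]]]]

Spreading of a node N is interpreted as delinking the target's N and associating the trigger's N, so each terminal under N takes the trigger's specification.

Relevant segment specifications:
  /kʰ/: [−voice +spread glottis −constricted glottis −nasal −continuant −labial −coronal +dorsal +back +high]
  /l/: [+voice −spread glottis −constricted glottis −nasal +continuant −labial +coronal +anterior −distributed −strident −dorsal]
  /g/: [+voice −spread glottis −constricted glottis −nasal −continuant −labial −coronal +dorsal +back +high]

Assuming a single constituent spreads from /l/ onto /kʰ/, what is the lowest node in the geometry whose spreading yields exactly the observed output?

Laryngeal

Feature comparison: [voice], [spread glottis] differ between /kʰ/ and [g]; the remaining terminals match.
The smallest constituent containing every changed terminal is Laryngeal — each of its daughters lacks at least one of the affected features.
Spreading Laryngeal from /l/ overwrites each of those terminals with /l/'s values, yielding exactly [g].
Since [coronal], [continuant] are preserved even though /l/ disagrees there, no node above Laryngeal spread.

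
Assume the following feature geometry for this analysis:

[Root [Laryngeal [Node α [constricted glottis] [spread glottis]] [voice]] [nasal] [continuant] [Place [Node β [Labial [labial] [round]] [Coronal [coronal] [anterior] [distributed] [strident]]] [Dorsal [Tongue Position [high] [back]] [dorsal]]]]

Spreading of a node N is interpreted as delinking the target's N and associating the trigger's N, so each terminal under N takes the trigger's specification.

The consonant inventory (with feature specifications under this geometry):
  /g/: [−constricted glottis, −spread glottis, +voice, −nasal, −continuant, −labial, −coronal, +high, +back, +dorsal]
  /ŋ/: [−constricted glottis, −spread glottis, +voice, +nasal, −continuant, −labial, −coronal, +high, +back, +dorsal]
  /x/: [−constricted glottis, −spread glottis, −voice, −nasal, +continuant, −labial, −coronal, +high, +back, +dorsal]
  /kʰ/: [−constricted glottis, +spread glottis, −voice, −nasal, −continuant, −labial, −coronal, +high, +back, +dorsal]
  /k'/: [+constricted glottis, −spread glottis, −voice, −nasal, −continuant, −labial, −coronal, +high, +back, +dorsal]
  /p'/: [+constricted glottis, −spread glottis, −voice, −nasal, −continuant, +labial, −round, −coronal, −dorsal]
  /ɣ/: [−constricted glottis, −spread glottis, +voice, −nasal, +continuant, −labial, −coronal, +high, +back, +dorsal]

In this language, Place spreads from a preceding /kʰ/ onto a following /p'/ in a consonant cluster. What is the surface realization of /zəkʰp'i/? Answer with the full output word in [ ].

[zəkʰk'i]

The Place node dominates the terminals [labial], [round], [coronal], [anterior], [distributed], [strident], [high], [back], [dorsal].
After delinking /p'/'s Place and linking /kʰ/'s, the affected terminals become [−labial], [−coronal], [+high], [+back], [+dorsal]; [constricted glottis], [spread glottis], [voice], … (outside Place) are retained from /p'/.
This feature bundle is that of [k'], so /zəkʰp'i/ surfaces as [zəkʰk'i].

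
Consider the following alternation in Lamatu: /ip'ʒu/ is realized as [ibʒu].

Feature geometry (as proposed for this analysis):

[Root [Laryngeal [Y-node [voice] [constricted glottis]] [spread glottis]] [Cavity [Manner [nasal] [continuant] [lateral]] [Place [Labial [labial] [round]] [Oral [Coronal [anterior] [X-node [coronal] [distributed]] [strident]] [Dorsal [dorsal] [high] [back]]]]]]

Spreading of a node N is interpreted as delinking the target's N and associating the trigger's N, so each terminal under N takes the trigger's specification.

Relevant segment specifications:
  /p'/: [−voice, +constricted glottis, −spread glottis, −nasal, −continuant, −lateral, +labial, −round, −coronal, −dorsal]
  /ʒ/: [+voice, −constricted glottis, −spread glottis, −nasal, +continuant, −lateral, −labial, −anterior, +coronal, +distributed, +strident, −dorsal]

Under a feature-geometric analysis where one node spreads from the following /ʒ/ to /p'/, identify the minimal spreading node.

Y-node

/p'/ and [b] differ in [voice], [constricted glottis]; every other specified feature is identical.
Tracing each changed feature up the tree, the paths first meet at Y-node; any lower node misses at least one of them.
Delinking /p'/'s Y-node and associating /ʒ/'s Y-node gives precisely the feature bundle of [b].
[coronal], [continuant] stay as in /p'/ although /ʒ/ differs there, so no node dominating them spread; among the remaining candidates Y-node is the lowest that derives the output.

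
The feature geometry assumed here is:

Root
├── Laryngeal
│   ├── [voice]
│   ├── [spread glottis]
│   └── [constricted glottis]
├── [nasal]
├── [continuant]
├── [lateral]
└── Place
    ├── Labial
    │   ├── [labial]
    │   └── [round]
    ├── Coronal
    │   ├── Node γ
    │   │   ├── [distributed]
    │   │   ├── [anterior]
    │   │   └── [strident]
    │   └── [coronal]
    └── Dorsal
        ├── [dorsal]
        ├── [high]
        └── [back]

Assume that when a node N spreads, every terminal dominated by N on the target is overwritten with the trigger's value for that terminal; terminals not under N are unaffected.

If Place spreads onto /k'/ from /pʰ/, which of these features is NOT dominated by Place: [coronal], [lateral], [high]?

[lateral]

Under this geometry, Place contains [labial], [round], [distributed], [anterior], [strident], [coronal], [dorsal], [high], [back].
Of the listed options, [coronal], [high] are among these and would be overwritten by spreading Place.
But [lateral] is a dependent of Root, outside Place; it is therefore untouched by the spreading.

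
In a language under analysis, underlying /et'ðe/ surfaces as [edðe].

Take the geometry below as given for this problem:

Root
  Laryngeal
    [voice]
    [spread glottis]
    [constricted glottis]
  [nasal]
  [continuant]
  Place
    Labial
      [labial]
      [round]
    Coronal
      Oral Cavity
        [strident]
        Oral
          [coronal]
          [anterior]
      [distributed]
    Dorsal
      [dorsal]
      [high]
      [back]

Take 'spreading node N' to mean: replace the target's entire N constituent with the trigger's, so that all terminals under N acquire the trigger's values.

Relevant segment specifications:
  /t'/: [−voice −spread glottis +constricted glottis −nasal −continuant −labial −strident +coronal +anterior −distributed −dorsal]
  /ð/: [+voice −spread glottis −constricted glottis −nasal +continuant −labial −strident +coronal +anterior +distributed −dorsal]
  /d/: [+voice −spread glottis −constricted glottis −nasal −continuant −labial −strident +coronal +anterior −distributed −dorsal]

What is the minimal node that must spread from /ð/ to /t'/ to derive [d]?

Laryngeal

Comparing /t'/ with its surface form [d], the features that change are [voice], [constricted glottis].
The smallest constituent containing every changed terminal is Laryngeal — each of its daughters lacks at least one of the affected features.
Delinking /t'/'s Laryngeal and associating /ð/'s Laryngeal gives precisely the feature bundle of [d].
Since [continuant], [distributed] are preserved even though /ð/ disagrees there, no node above Laryngeal spread.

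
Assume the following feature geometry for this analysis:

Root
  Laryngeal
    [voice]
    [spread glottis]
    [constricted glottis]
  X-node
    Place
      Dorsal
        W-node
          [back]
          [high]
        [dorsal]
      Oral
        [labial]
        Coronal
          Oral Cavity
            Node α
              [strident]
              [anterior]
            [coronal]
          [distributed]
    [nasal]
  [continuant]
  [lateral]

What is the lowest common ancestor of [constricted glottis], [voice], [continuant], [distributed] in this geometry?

[constricted glottis] is immediately dominated by Laryngeal.
[voice] is immediately dominated by Laryngeal.
[continuant] is immediately dominated by Root.
[distributed] is immediately dominated by Coronal.
These paths first converge at Root; no daughter of Root dominates all 4 features, so Root is the minimal constituent.

Root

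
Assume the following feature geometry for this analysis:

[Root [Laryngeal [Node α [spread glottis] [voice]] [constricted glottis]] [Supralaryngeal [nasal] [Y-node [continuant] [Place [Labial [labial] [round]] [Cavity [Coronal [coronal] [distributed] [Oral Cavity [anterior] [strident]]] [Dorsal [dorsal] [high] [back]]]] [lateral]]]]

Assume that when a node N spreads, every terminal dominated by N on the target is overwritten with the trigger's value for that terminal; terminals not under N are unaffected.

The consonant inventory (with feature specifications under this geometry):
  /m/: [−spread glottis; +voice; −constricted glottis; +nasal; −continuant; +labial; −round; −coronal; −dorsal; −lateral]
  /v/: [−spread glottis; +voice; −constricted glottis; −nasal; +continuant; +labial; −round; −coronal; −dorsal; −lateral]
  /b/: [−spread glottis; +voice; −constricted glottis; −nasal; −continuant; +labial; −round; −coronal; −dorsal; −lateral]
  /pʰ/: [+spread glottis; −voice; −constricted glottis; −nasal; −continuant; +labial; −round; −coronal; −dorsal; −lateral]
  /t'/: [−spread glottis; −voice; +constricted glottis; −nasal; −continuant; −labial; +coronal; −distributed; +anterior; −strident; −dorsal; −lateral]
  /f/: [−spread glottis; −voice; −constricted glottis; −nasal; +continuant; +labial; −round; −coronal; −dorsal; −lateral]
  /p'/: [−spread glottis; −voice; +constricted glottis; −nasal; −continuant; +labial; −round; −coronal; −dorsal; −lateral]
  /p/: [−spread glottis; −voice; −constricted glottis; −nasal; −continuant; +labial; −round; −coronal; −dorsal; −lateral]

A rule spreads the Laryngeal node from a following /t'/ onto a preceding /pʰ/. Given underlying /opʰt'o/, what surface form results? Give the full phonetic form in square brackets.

[op't'o]

Laryngeal immediately or transitively dominates [spread glottis], [voice], [constricted glottis].
Spreading Laryngeal from /t'/ onto /pʰ/ replaces those values with /t'/'s: [−spread glottis], [−voice], [+constricted glottis]. Features outside Laryngeal ([nasal], [continuant], [labial], …) stay as in /pʰ/.
This feature bundle is that of [p'], so /opʰt'o/ surfaces as [op't'o].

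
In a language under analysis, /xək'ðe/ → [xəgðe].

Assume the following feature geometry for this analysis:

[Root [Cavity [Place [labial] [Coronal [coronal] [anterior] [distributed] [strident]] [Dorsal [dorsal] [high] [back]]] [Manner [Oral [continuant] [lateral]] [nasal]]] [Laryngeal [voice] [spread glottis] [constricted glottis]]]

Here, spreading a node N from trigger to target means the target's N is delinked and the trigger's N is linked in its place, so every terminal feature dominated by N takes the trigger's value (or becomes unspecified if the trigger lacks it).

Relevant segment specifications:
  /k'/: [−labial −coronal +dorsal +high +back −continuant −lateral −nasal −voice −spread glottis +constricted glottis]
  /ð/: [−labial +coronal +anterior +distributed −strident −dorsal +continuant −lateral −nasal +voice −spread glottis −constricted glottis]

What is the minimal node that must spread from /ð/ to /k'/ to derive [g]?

Laryngeal

/k'/ and [g] differ in [voice], [constricted glottis]; every other specified feature is identical.
Tracing each changed feature up the tree, the paths first meet at Laryngeal; any lower node misses at least one of them.
If Laryngeal spreads, every terminal under it takes /ð/'s value, producing [g] as observed.
Since [coronal], [continuant] are preserved even though /ð/ disagrees there, no node above Laryngeal spread.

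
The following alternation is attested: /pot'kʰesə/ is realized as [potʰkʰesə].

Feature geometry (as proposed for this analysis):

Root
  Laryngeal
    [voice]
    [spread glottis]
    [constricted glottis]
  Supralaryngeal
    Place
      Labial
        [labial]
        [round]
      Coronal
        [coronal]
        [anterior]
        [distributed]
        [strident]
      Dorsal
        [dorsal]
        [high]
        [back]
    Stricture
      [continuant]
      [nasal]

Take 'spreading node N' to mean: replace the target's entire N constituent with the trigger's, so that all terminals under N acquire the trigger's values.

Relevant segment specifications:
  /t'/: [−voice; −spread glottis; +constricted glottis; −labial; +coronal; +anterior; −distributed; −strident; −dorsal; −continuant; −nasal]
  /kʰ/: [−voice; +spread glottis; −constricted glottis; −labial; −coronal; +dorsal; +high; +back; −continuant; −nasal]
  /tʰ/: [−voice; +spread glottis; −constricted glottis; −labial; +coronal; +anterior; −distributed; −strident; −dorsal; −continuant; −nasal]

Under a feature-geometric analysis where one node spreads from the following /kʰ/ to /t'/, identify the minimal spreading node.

Laryngeal

/t'/ and [tʰ] differ in [spread glottis], [constricted glottis]; every other specified feature is identical.
In this geometry the lowest node dominating all of them is Laryngeal: every daughter of Laryngeal dominates only a proper subset, so no lower node suffices.
If Laryngeal spreads, every terminal under it takes /kʰ/'s value, producing [tʰ] as observed.
[dorsal], [coronal] — on which /kʰ/ differs from /t'/ — are unchanged, so Root cannot have spread; the constituent is no larger than Laryngeal.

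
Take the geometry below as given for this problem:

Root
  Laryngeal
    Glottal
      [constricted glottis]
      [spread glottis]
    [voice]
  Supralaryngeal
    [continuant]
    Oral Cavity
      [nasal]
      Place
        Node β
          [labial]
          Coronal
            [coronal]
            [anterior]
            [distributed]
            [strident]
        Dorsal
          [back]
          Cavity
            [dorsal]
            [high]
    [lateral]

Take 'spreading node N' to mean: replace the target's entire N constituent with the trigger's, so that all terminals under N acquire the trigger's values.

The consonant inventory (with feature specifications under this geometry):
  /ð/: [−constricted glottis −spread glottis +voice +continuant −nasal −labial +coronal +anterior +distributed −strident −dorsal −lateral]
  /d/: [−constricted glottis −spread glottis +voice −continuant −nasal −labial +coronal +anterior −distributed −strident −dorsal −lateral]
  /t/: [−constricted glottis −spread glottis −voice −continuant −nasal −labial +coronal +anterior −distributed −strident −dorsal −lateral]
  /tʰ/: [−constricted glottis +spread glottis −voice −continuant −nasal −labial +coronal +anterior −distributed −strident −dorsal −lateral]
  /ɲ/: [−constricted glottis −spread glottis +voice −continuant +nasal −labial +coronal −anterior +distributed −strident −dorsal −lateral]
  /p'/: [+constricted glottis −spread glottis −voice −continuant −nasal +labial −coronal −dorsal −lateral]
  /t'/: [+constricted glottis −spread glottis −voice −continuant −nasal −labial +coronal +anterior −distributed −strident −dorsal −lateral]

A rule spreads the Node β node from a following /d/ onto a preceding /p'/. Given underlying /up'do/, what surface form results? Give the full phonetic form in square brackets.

[ut'do]

Terminals under Node β in this geometry: [labial], [coronal], [anterior], [distributed], [strident].
Spreading Node β from /d/ onto /p'/ replaces those values with /d/'s: [−labial], [+coronal], [+anterior], [−distributed], [−strident]. Features outside Node β ([constricted glottis], [spread glottis], [voice], …) stay as in /p'/.
This feature bundle is that of [t'], so /up'do/ surfaces as [ut'do].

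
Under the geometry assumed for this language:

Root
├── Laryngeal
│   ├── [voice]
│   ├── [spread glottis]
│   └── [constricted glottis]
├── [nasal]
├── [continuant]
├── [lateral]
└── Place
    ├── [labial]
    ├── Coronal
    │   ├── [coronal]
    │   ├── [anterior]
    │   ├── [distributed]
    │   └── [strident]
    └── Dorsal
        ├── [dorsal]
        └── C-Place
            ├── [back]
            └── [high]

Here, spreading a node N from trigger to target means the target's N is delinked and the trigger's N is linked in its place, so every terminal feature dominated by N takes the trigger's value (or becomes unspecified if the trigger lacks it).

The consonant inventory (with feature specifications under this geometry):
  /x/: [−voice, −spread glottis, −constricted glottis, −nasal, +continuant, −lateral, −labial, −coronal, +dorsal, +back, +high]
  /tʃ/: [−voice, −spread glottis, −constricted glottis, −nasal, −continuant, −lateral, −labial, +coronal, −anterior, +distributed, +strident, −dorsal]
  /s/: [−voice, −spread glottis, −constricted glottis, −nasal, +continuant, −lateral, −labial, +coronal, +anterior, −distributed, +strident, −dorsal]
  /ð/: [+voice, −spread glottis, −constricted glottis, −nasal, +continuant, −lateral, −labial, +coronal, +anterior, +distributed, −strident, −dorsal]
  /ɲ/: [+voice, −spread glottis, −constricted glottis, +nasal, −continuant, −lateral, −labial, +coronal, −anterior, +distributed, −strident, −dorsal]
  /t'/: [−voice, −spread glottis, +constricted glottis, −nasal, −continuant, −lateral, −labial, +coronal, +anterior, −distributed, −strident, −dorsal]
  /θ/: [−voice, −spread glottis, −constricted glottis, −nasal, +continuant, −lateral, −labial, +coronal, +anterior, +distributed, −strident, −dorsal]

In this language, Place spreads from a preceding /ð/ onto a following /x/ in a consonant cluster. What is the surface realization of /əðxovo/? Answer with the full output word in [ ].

[əðθovo]

Place immediately or transitively dominates [labial], [coronal], [anterior], [distributed], [strident], [dorsal], [back], [high].
The target acquires /ð/'s values for everything under Place — [−labial], [+coronal], [+anterior], [+distributed], [−strident], [−dorsal] — while keeping its own [voice], [spread glottis], [constricted glottis], ….
Among the inventory, only /θ/ has exactly this specification, giving the surface form [əðθovo].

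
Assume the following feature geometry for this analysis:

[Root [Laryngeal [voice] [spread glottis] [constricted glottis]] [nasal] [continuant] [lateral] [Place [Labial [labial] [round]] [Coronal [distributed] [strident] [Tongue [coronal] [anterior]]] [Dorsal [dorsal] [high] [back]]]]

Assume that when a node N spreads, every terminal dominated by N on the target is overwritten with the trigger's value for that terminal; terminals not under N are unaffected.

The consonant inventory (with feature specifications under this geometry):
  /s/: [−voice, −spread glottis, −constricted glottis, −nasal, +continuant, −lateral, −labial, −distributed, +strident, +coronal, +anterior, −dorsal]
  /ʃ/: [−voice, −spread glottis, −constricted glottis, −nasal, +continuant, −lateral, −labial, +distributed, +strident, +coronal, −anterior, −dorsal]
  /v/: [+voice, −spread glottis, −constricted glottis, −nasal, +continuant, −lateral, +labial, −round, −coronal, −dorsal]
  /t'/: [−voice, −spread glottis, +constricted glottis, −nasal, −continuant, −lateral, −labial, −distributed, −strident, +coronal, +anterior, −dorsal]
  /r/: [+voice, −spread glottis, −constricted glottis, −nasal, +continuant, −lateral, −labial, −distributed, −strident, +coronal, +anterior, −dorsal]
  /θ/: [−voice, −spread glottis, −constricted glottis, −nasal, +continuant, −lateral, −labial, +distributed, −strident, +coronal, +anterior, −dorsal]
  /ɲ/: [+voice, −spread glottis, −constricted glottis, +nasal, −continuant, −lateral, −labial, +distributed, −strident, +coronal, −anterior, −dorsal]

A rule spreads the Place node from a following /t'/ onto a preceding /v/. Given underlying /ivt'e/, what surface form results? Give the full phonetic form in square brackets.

[irt'e]

The Place node dominates the terminals [labial], [round], [distributed], [strident], [coronal], [anterior], [dorsal], [high], [back].
Spreading Place from /t'/ onto /v/ replaces those values with /t'/'s: [−labial], [−distributed], [−strident], [+coronal], [+anterior], [−dorsal]. Features outside Place ([voice], [spread glottis], [constricted glottis], …) stay as in /v/.
This feature bundle is that of [r], so /ivt'e/ surfaces as [irt'e].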